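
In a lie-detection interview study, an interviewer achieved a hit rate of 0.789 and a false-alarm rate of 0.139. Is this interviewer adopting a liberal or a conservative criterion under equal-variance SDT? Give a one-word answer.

conservative

z(H) = 0.803, z(FA) = -1.085
c = −½·(z(H) + z(FA)) = 0.141
c > 0 → conservative criterion (biased toward responding “no”).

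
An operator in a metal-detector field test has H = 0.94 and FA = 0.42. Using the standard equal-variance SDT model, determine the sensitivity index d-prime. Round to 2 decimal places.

z(0.94) = 1.555, z(0.42) = -0.202
d' = z(H) − z(FA) = 1.555 − (-0.202) = 1.757

d-prime = 1.76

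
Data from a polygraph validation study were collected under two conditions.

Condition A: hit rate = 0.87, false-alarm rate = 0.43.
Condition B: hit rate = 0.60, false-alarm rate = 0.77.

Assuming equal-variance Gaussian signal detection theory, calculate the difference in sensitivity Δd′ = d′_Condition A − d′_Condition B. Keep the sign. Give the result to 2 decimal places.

Condition A: z(0.87) = 1.126, z(0.43) = -0.176, d' = 1.302
Condition B: z(0.60) = 0.253, z(0.77) = 0.739, d' = -0.486
Δd' = d'_Condition A − d'_Condition B = 1.302 − (-0.486) = 1.788
Condition A has the higher sensitivity.

Δd′ = 1.79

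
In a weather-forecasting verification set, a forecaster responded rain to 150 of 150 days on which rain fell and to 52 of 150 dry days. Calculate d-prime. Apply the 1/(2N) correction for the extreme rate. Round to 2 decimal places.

d-prime = 3.11

The hit rate is 150/150 = 1, so apply the 1/(2N) correction: H → 1 − 1/(2·150) = 0.99667.
z(H) = z(0.99667) = 2.713
z(FA) = z(0.34667) = -0.394
d' = 2.713 − (-0.394) = 3.107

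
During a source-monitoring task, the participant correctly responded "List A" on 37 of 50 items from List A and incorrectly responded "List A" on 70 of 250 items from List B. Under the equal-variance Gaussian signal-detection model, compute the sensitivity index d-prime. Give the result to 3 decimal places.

H = 37/50 = 0.7400
FA = 70/250 = 0.2800
Φ⁻¹(H) = Φ⁻¹(0.7400) = 0.6433
Φ⁻¹(FA) = Φ⁻¹(0.2800) = -0.5828
d' = z(H) − z(FA) = 0.6433 − (-0.5828) = 1.2261

d-prime = 1.226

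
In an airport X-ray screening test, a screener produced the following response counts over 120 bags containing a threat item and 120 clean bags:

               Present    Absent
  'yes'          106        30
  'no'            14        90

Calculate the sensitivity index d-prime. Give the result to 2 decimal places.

H = 106/120 = 0.8833
FA = 30/120 = 0.2500
z(0.8833) = 1.192, z(0.2500) = -0.674
d' = z(H) − z(FA) = 1.192 − (-0.674) = 1.866

d-prime = 1.87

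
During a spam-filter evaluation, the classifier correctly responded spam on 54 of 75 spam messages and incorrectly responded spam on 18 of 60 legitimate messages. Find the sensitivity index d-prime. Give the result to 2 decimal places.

d-prime = 1.11

H = 54/75 = 0.7200
FA = 18/60 = 0.3000
z(H) = 0.583
z(FA) = -0.524
d' = z(H) − z(FA) = 0.583 − (-0.524) = 1.107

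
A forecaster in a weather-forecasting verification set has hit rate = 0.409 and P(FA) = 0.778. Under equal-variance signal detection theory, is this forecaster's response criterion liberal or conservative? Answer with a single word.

z(H) = -0.230, z(FA) = 0.765
c = −½·(z(H) + z(FA)) = -0.2675
c < 0 → liberal criterion (biased toward responding “yes”).

liberal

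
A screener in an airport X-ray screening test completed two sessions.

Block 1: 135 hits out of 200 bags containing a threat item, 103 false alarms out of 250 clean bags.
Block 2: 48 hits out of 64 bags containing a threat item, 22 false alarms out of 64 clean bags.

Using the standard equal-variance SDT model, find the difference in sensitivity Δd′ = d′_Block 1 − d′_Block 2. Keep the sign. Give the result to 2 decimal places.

Block 1: z(0.6750) = 0.454, z(0.4120) = -0.222, d' = 0.676
Block 2: z(0.7500) = 0.674, z(0.3438) = -0.402, d' = 1.076
Δd' = d'_Block 1 − d'_Block 2 = 0.676 − 1.076 = -0.400
Block 2 has the higher sensitivity.

Δd′ = -0.40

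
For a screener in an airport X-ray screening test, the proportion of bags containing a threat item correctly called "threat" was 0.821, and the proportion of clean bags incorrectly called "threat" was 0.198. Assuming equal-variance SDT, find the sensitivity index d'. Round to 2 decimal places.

z(H) = 0.9192
z(FA) = -0.8488
d' = z(H) − z(FA) = 0.9192 − (-0.8488) = 1.7680

d' = 1.77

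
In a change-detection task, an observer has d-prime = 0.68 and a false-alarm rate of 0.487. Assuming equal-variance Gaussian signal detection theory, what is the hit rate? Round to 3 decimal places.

hit rate = 0.741

z(false-alarm rate) = z(0.487) = -0.0326
z(H) = z(FA) + d' = -0.0326 + 0.68 = 0.6474
hit rate = Φ(0.6474) = 0.7413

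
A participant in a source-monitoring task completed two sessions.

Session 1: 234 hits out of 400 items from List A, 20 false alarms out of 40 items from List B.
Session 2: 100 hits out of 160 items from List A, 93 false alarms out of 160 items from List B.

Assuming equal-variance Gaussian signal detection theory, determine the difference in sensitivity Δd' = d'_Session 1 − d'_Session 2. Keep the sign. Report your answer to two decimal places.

Session 1: z(0.5850) = 0.215, z(0.5000) = 0.000, d' = 0.215
Session 2: z(0.6250) = 0.319, z(0.5813) = 0.205, d' = 0.114
Δd' = d'_Session 1 − d'_Session 2 = 0.215 − 0.114 = 0.101
Session 1 has the higher sensitivity.

Δd' = 0.10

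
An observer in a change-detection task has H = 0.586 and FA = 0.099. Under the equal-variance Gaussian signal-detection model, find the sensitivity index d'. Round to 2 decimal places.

z(H) = z(0.586) = 0.217
z(FA) = z(0.099) = -1.287
d' = z(H) − z(FA) = 0.217 − (-1.287) = 1.504

d' = 1.50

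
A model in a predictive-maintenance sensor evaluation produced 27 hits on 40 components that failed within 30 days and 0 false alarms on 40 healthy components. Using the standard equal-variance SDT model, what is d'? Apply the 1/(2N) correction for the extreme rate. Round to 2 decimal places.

d' = 2.70

The false-alarm rate is 0/40 = 0, so apply the 1/(2N) correction: FA → 1/(2·40) = 0.01250.
z(H) = z(0.67500) = 0.454
z(FA) = z(0.01250) = -2.241
d' = 0.454 − (-2.241) = 2.695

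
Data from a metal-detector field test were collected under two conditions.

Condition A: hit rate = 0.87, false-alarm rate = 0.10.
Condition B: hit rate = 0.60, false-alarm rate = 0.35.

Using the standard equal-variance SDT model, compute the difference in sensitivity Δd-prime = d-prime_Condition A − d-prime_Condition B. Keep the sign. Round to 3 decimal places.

Δd-prime = 1.769

Condition A: z(0.87) = 1.1264, z(0.10) = -1.2816, d' = 2.4080
Condition B: z(0.60) = 0.2533, z(0.35) = -0.3853, d' = 0.6386
Δd' = d'_Condition A − d'_Condition B = 2.4080 − 0.6386 = 1.7694
Condition A has the higher sensitivity.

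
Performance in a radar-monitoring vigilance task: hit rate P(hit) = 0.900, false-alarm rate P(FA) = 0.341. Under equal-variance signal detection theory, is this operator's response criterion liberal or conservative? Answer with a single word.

z(H) = 1.282, z(FA) = -0.410
c = −½·(z(H) + z(FA)) = -0.436
c < 0 → liberal criterion (biased toward responding “yes”).

liberal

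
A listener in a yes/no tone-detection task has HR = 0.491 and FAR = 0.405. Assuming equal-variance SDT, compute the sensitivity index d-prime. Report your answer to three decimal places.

z(H) = z(0.491) = -0.0226
z(FA) = z(0.405) = -0.2404
d' = z(H) − z(FA) = -0.0226 − (-0.2404) = 0.2178

d-prime = 0.218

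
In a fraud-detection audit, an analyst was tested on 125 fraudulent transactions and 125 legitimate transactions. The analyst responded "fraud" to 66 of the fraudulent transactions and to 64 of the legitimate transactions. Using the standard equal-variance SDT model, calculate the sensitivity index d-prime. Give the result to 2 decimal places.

H = 66/125 = 0.5280
FA = 64/125 = 0.5120
z(H) = 0.0702
z(FA) = 0.0301
d' = z(H) − z(FA) = 0.0702 − 0.0301 = 0.0401

d-prime = 0.04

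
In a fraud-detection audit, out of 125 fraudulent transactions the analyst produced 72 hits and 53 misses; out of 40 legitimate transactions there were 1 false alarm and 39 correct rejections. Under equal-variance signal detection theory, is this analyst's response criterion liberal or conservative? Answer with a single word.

conservative

z(H) = 0.192, z(FA) = -1.960
c = −½·(z(H) + z(FA)) = 0.884
c > 0 → conservative criterion (biased toward responding “no”).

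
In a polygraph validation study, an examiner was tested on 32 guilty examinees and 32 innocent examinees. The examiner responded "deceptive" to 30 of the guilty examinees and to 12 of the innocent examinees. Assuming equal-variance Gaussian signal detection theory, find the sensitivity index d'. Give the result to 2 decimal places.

d' = 1.85

H = 30/32 = 0.9375
FA = 12/32 = 0.3750
z(H) = 1.5341
z(FA) = -0.3186
d' = z(H) − z(FA) = 1.5341 − (-0.3186) = 1.8527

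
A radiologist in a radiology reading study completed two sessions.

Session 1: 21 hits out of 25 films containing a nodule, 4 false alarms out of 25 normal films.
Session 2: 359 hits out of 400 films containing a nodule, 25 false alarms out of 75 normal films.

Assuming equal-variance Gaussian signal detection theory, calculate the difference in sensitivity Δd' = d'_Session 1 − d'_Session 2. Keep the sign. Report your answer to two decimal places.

Δd' = 0.29

Session 1: z(0.8400) = 0.994, z(0.1600) = -0.994, d' = 1.988
Session 2: z(0.8975) = 1.267, z(0.3333) = -0.431, d' = 1.698
Δd' = d'_Session 1 − d'_Session 2 = 1.988 − 1.698 = 0.290
Session 1 has the higher sensitivity.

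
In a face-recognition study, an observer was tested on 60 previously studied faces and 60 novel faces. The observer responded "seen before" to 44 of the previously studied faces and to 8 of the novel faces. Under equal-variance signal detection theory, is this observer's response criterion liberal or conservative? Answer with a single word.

conservative

z(H) = 0.623, z(FA) = -1.111
c = −½·(z(H) + z(FA)) = 0.244
c > 0 → conservative criterion (biased toward responding “no”).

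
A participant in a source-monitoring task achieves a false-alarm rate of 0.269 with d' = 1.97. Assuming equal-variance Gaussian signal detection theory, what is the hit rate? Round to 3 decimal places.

z(false-alarm rate) = z(0.269) = -0.6158
z(H) = z(FA) + d' = -0.6158 + 1.97 = 1.3542
hit rate = Φ(1.3542) = 0.9122

hit rate = 0.912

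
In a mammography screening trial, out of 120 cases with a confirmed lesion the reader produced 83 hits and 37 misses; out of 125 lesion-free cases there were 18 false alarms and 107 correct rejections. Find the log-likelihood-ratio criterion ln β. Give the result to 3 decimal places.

H = 83/120 = 0.6917
FA = 18/125 = 0.1440
z(0.6917) = 0.5007, z(0.1440) = -1.0625
ln β = −½·[z(H)² − z(FA)²] = −0.5 × (0.2507 − 1.1289) = 0.4391

ln β = 0.439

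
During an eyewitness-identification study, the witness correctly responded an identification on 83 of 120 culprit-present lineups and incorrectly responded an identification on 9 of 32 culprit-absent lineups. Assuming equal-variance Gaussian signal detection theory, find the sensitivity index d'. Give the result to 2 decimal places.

d' = 1.08

H = 83/120 = 0.6917
FA = 9/32 = 0.2812
z(H) = 0.501
z(FA) = -0.579
d' = z(H) − z(FA) = 0.501 − (-0.579) = 1.080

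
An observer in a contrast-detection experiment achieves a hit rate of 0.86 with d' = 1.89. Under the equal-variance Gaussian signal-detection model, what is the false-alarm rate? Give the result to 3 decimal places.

z(hit rate) = z(0.86) = 1.0803
z(FA) = z(H) − d' = 1.0803 − 1.89 = -0.8097
false-alarm rate = Φ(-0.8097) = 0.2091

false-alarm rate = 0.209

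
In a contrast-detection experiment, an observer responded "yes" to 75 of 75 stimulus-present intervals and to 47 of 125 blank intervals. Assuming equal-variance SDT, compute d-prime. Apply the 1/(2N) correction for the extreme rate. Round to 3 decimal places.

d-prime = 2.791

The hit rate is 75/75 = 1, so apply the 1/(2N) correction: H → 1 − 1/(2·75) = 0.99333.
z(H) = z(0.99333) = 2.4746
z(FA) = z(0.37600) = -0.3160
d' = 2.4746 − (-0.3160) = 2.7906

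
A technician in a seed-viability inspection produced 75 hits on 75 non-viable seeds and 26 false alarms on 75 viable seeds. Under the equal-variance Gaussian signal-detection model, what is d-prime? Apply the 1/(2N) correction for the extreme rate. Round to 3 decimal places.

The hit rate is 75/75 = 1, so apply the 1/(2N) correction: H → 1 − 1/(2·75) = 0.99333.
z(H) = z(0.99333) = 2.4746
z(FA) = z(0.34667) = -0.3943
d' = 2.4746 − (-0.3943) = 2.8689

d-prime = 2.869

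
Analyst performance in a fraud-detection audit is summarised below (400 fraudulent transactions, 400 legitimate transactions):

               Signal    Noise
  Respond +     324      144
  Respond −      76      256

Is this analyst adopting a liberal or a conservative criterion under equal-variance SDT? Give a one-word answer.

z(H) = 0.878, z(FA) = -0.358
c = −½·(z(H) + z(FA)) = -0.260
c < 0 → liberal criterion (biased toward responding “yes”).

liberal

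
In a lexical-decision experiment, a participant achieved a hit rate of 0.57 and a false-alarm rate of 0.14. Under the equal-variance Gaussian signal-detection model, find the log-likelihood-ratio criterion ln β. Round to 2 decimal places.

ln β = 0.57

Φ⁻¹(H) = 0.176
Φ⁻¹(FA) = -1.080
ln β = −½·[z(H)² − z(FA)²] = −0.5 × (0.031 − 1.166) = 0.5675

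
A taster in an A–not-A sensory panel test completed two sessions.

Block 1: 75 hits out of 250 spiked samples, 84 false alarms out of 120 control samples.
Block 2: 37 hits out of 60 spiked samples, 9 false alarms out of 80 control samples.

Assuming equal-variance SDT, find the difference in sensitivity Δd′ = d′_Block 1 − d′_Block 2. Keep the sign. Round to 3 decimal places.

Δd′ = -2.559

Block 1: z(0.3000) = -0.5244, z(0.7000) = 0.5244, d' = -1.0488
Block 2: z(0.6167) = 0.2968, z(0.1125) = -1.2133, d' = 1.5101
Δd' = d'_Block 1 − d'_Block 2 = -1.0488 − 1.5101 = -2.5589
Block 2 has the higher sensitivity.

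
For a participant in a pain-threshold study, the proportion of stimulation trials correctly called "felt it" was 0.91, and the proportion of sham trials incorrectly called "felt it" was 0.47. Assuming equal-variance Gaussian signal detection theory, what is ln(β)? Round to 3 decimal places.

z(H) = 1.3408
z(FA) = -0.0753
ln β = −½·[z(H)² − z(FA)²] = −0.5 × (1.7977 − 0.0057) = -0.8960

ln β = -0.896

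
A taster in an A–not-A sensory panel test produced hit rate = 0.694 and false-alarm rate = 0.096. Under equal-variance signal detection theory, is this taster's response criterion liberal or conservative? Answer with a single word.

z(H) = 0.507, z(FA) = -1.305
c = −½·(z(H) + z(FA)) = 0.399
c > 0 → conservative criterion (biased toward responding “no”).

conservative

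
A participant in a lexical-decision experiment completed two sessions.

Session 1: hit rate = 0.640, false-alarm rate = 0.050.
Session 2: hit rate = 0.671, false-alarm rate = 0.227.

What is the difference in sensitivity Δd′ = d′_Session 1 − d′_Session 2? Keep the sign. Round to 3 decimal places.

Δd′ = 0.812

Session 1: z(0.640) = 0.3585, z(0.050) = -1.6449, d' = 2.0034
Session 2: z(0.671) = 0.4427, z(0.227) = -0.7488, d' = 1.1915
Δd' = d'_Session 1 − d'_Session 2 = 2.0034 − 1.1915 = 0.8119
Session 1 has the higher sensitivity.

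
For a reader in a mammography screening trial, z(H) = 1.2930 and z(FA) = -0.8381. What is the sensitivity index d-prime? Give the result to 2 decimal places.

d-prime = 2.13

d' = z(H) − z(FA) = 1.2930 − (-0.8381) = 2.1311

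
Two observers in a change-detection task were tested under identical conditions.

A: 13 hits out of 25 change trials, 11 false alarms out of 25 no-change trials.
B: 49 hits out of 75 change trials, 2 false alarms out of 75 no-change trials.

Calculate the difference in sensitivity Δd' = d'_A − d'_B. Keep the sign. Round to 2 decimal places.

Δd' = -2.13

A: z(0.5200) = 0.050, z(0.4400) = -0.151, d' = 0.201
B: z(0.6533) = 0.394, z(0.0267) = -1.932, d' = 2.326
Δd' = d'_A − d'_B = 0.201 − 2.326 = -2.125
B has the higher sensitivity.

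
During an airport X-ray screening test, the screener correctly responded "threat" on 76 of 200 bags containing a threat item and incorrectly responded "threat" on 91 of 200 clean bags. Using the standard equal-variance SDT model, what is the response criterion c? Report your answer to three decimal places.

H = 76/200 = 0.3800
FA = 91/200 = 0.4550
Φ⁻¹(H) = -0.3055
Φ⁻¹(FA) = -0.1130
c = −½·[z(H) + z(FA)] = −0.5 × (-0.3055 + (-0.1130)) = 0.20925
c > 0: the screener has a conservative response bias.

c = 0.209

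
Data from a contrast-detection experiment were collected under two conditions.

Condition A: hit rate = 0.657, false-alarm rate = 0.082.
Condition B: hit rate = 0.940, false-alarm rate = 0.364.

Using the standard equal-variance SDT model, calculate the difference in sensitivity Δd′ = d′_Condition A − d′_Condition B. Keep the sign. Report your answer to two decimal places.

Δd′ = -0.11

Condition A: z(0.657) = 0.404, z(0.082) = -1.392, d' = 1.796
Condition B: z(0.940) = 1.555, z(0.364) = -0.348, d' = 1.903
Δd' = d'_Condition A − d'_Condition B = 1.796 − 1.903 = -0.107
Condition B has the higher sensitivity.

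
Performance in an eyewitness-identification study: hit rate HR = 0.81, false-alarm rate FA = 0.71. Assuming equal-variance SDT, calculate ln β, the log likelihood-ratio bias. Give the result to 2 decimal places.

z(0.81) = 0.878, z(0.71) = 0.553
ln β = −½·[z(H)² − z(FA)²] = −0.5 × (0.771 − 0.306) = -0.2325

ln β = -0.23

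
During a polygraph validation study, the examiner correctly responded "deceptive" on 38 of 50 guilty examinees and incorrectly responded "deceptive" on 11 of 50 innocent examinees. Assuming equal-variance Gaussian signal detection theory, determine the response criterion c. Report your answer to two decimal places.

c = 0.03

H = 38/50 = 0.7600
FA = 11/50 = 0.2200
Φ⁻¹(H) = Φ⁻¹(0.7600) = 0.7063
Φ⁻¹(FA) = Φ⁻¹(0.2200) = -0.7722
c = −½·[z(H) + z(FA)] = −0.5 × (0.7063 + (-0.7722)) = 0.03295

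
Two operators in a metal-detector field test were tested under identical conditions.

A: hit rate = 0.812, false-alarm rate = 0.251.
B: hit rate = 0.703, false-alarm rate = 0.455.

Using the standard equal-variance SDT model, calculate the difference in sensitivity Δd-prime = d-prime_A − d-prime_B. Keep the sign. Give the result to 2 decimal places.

A: z(0.812) = 0.885, z(0.251) = -0.671, d' = 1.556
B: z(0.703) = 0.533, z(0.455) = -0.113, d' = 0.646
Δd' = d'_A − d'_B = 1.556 − 0.646 = 0.910
A has the higher sensitivity.

Δd-prime = 0.91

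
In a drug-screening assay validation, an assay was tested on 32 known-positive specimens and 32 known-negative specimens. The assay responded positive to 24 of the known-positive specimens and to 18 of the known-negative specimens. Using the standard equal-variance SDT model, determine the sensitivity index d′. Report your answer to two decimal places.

d′ = 0.52

H = 24/32 = 0.7500
FA = 18/32 = 0.5625
Φ⁻¹(H) = Φ⁻¹(0.7500) = 0.6745
Φ⁻¹(FA) = Φ⁻¹(0.5625) = 0.1573
d' = z(H) − z(FA) = 0.6745 − 0.1573 = 0.5172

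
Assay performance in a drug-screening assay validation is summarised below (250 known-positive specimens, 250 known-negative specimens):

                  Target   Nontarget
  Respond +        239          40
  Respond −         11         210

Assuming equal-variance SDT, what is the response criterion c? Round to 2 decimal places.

H = 239/250 = 0.9560
FA = 40/250 = 0.1600
z(0.9560) = 1.7060, z(0.1600) = -0.9945
c = −½·[z(H) + z(FA)] = −0.5 × (1.7060 + (-0.9945)) = -0.35575
c < 0: the assay has a liberal response bias.

c = -0.36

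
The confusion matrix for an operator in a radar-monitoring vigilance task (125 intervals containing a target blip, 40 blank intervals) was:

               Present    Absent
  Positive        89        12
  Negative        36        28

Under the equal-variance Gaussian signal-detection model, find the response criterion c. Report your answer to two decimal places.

c = -0.02

H = 89/125 = 0.7120
FA = 12/40 = 0.3000
Φ⁻¹(H) = Φ⁻¹(0.7120) = 0.5592
Φ⁻¹(FA) = Φ⁻¹(0.3000) = -0.5244
c = −½·[z(H) + z(FA)] = −0.5 × (0.5592 + (-0.5244)) = -0.0174
c < 0: the operator has a liberal response bias.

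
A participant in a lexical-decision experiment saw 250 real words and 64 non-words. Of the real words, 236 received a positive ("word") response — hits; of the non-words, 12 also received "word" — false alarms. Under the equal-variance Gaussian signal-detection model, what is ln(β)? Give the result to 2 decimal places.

H = 236/250 = 0.9440
FA = 12/64 = 0.1875
z(H) = z(0.9440) = 1.589
z(FA) = z(0.1875) = -0.887
ln β = −½·[z(H)² − z(FA)²] = −0.5 × (2.525 − 0.787) = -0.869

ln β = -0.87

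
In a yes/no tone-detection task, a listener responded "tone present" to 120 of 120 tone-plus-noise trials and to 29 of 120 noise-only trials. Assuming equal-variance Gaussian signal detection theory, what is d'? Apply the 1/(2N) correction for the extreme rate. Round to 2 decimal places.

d' = 3.34

The hit rate is 120/120 = 1, so apply the 1/(2N) correction: H → 1 − 1/(2·120) = 0.99583.
z(H) = z(0.99583) = 2.638
z(FA) = z(0.24167) = -0.701
d' = 2.638 − (-0.701) = 3.339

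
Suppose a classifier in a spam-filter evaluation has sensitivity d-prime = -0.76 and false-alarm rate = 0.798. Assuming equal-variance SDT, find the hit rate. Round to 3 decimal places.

z(false-alarm rate) = z(0.798) = 0.8345
z(H) = z(FA) + d' = 0.8345 + (-0.76) = 0.0745
hit rate = Φ(0.0745) = 0.5297

hit rate = 0.530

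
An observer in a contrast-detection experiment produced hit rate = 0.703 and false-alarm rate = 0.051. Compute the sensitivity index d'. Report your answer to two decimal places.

z(H) = z(0.703) = 0.533
z(FA) = z(0.051) = -1.635
d' = z(H) − z(FA) = 0.533 − (-1.635) = 2.168

d' = 2.17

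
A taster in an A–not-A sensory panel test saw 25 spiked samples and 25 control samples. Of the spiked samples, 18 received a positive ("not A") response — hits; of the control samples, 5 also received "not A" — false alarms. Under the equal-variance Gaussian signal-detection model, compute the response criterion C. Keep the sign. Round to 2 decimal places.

H = 18/25 = 0.7200
FA = 5/25 = 0.2000
z(H) = z(0.7200) = 0.5828
z(FA) = z(0.2000) = -0.8416
c = −½·[z(H) + z(FA)] = −0.5 × (0.5828 + (-0.8416)) = 0.1294
c > 0: the taster has a conservative response bias.

C = 0.13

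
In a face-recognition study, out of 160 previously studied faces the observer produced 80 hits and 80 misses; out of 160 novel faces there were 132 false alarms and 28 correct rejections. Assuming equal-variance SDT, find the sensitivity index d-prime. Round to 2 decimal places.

H = 80/160 = 0.5000
FA = 132/160 = 0.8250
z(0.5000) = 0.0000, z(0.8250) = 0.9346
d' = z(H) − z(FA) = 0.0000 − 0.9346 = -0.9346

d-prime = -0.93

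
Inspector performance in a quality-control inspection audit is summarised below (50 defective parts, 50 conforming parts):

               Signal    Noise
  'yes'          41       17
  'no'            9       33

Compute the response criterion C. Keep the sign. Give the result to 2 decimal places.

H = 41/50 = 0.8200
FA = 17/50 = 0.3400
z(H) = z(0.8200) = 0.915
z(FA) = z(0.3400) = -0.412
c = −½·[z(H) + z(FA)] = −0.5 × (0.915 + (-0.412)) = -0.2515

C = -0.25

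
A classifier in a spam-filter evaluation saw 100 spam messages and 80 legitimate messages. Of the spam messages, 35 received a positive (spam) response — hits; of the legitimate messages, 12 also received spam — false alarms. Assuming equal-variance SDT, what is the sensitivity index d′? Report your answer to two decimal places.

H = 35/100 = 0.3500
FA = 12/80 = 0.1500
z(H) = -0.3853
z(FA) = -1.0364
d' = z(H) − z(FA) = -0.3853 − (-1.0364) = 0.6511

d′ = 0.65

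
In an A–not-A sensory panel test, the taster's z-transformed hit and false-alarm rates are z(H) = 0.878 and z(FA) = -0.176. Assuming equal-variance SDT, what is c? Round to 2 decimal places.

c = -0.35

c = −½·[z(H) + z(FA)] = −½·(0.878 + (-0.176)) = -0.351
c < 0: the taster has a liberal response bias.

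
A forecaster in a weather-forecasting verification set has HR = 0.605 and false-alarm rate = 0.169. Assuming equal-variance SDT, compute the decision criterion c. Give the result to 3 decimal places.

z(H) = z(0.605) = 0.2663
z(FA) = z(0.169) = -0.9581
c = −½·[z(H) + z(FA)] = −0.5 × (0.2663 + (-0.9581)) = 0.3459
c > 0: the forecaster has a conservative response bias.

c = 0.346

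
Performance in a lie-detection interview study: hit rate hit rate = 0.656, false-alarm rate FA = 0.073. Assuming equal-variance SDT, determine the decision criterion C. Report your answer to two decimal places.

z(H) = z(0.656) = 0.4016
z(FA) = z(0.073) = -1.4538
c = −½·[z(H) + z(FA)] = −0.5 × (0.4016 + (-1.4538)) = 0.5261

C = 0.53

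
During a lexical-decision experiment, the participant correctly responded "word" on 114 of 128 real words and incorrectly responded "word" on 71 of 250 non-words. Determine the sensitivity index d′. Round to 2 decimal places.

d′ = 1.80

H = 114/128 = 0.8906
FA = 71/250 = 0.2840
Φ⁻¹(0.8906) = 1.230, Φ⁻¹(0.2840) = -0.571
d' = z(H) − z(FA) = 1.230 − (-0.571) = 1.801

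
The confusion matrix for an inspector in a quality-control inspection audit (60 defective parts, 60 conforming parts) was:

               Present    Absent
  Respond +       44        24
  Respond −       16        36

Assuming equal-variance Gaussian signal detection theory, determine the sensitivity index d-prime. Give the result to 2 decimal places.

H = 44/60 = 0.7333
FA = 24/60 = 0.4000
z(H) = z(0.7333) = 0.6228
z(FA) = z(0.4000) = -0.2533
d' = z(H) − z(FA) = 0.6228 − (-0.2533) = 0.8761

d-prime = 0.88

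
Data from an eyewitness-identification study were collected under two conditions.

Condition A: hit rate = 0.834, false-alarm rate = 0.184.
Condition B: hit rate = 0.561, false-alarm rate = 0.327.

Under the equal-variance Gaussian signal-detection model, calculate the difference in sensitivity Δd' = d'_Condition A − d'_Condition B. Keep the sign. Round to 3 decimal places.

Condition A: z(0.834) = 0.9701, z(0.184) = -0.9002, d' = 1.8703
Condition B: z(0.561) = 0.1535, z(0.327) = -0.4482, d' = 0.6017
Δd' = d'_Condition A − d'_Condition B = 1.8703 − 0.6017 = 1.2686
Condition A has the higher sensitivity.

Δd' = 1.269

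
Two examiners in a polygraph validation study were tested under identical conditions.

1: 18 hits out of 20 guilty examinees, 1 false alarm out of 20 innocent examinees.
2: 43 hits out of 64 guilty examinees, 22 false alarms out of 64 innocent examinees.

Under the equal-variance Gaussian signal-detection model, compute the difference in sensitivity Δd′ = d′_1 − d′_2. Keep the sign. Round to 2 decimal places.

Δd′ = 2.08

1: z(0.9000) = 1.282, z(0.0500) = -1.645, d' = 2.927
2: z(0.6719) = 0.445, z(0.3438) = -0.402, d' = 0.847
Δd' = d'_1 − d'_2 = 2.927 − 0.847 = 2.080
1 has the higher sensitivity.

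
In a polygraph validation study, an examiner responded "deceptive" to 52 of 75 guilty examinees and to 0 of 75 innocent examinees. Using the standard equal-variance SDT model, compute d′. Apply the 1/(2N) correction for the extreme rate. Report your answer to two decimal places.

The false-alarm rate is 0/75 = 0, so apply the 1/(2N) correction: FA → 1/(2·75) = 0.00667.
z(H) = z(0.69333) = 0.505
z(FA) = z(0.00667) = -2.475
d' = 0.505 − (-2.475) = 2.980

d′ = 2.98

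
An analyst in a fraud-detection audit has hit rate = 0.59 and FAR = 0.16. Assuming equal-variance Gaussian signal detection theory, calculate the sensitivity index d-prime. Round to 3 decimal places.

z(H) = 0.2275
z(FA) = -0.9945
d' = z(H) − z(FA) = 0.2275 − (-0.9945) = 1.2220

d-prime = 1.222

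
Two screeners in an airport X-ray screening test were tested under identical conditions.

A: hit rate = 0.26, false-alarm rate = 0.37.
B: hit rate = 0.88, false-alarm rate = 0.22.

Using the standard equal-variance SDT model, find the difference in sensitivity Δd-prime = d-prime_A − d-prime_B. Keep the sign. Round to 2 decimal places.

Δd-prime = -2.26

A: z(0.26) = -0.643, z(0.37) = -0.332, d' = -0.311
B: z(0.88) = 1.175, z(0.22) = -0.772, d' = 1.947
Δd' = d'_A − d'_B = -0.311 − 1.947 = -2.258
B has the higher sensitivity.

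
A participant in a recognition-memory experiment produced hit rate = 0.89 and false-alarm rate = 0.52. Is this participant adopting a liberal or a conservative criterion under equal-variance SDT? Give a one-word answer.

liberal

z(H) = 1.227, z(FA) = 0.050
c = −½·(z(H) + z(FA)) = -0.6385
c < 0 → liberal criterion (biased toward responding “yes”).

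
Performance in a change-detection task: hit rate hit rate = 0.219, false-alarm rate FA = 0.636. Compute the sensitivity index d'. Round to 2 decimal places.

d' = -1.12

z(H) = -0.7756
z(FA) = 0.3478
d' = z(H) − z(FA) = -0.7756 − 0.3478 = -1.1234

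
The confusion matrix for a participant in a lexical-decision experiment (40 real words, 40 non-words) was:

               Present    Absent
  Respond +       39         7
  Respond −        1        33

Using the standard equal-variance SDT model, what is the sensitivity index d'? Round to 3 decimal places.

d' = 2.895

H = 39/40 = 0.9750
FA = 7/40 = 0.1750
Φ⁻¹(H) = 1.9600
Φ⁻¹(FA) = -0.9346
d' = z(H) − z(FA) = 1.9600 − (-0.9346) = 2.8946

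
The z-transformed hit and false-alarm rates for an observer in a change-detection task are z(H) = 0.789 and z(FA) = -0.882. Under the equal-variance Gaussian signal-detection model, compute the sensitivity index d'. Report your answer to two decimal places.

d' = 1.67

d' = z(H) − z(FA) = 0.789 − (-0.882) = 1.671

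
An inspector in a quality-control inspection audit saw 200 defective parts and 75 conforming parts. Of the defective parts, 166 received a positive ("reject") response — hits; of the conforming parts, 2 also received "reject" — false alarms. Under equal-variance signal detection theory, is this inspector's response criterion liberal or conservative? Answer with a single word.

z(H) = 0.954, z(FA) = -1.932
c = −½·(z(H) + z(FA)) = 0.489
c > 0 → conservative criterion (biased toward responding “no”).

conservative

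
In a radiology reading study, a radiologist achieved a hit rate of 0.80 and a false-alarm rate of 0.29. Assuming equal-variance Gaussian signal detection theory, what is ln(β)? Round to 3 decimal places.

ln β = -0.201

Φ⁻¹(0.80) = 0.8416, Φ⁻¹(0.29) = -0.5534
ln β = −½·[z(H)² − z(FA)²] = −0.5 × (0.7083 − 0.3063) = -0.2010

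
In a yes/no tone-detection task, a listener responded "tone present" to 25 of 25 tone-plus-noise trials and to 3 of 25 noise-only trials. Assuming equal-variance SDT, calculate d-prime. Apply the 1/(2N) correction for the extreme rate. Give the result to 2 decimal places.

The hit rate is 25/25 = 1, so apply the 1/(2N) correction: H → 1 − 1/(2·25) = 0.98000.
z(H) = z(0.98000) = 2.054
z(FA) = z(0.12000) = -1.175
d' = 2.054 − (-1.175) = 3.229

d-prime = 3.23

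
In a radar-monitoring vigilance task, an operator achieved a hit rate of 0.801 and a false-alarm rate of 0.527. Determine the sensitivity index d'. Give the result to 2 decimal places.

z(0.801) = 0.845, z(0.527) = 0.068
d' = z(H) − z(FA) = 0.845 − 0.068 = 0.777

d' = 0.78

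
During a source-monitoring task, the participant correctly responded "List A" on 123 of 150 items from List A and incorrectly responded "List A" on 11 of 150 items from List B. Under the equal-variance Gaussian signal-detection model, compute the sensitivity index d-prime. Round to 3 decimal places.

H = 123/150 = 0.8200
FA = 11/150 = 0.0733
z(H) = z(0.8200) = 0.9154
z(FA) = z(0.0733) = -1.4516
d' = z(H) − z(FA) = 0.9154 − (-1.4516) = 2.3670

d-prime = 2.367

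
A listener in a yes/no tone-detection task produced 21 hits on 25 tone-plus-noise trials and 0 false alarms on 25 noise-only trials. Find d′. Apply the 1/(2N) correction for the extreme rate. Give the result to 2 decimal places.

d′ = 3.05

The false-alarm rate is 0/25 = 0, so apply the 1/(2N) correction: FA → 1/(2·25) = 0.02000.
z(H) = z(0.84000) = 0.994
z(FA) = z(0.02000) = -2.054
d' = 0.994 − (-2.054) = 3.048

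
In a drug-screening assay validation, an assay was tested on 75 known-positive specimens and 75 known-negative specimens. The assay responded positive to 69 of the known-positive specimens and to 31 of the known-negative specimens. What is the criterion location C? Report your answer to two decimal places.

H = 69/75 = 0.9200
FA = 31/75 = 0.4133
Φ⁻¹(H) = Φ⁻¹(0.9200) = 1.405
Φ⁻¹(FA) = Φ⁻¹(0.4133) = -0.219
c = −½·[z(H) + z(FA)] = −0.5 × (1.405 + (-0.219)) = -0.593
c < 0: the assay has a liberal response bias.

C = -0.59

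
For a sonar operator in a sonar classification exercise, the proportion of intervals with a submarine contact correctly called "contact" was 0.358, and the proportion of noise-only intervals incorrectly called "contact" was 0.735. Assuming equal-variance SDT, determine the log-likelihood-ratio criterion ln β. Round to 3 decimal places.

ln β = 0.131

z(H) = -0.3638
z(FA) = 0.6280
ln β = −½·[z(H)² − z(FA)²] = −0.5 × (0.1324 − 0.3944) = 0.1310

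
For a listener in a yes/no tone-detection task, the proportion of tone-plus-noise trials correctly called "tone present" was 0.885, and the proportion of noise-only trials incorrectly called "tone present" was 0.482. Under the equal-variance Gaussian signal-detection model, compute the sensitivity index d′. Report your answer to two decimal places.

d′ = 1.25

z(H) = z(0.885) = 1.200
z(FA) = z(0.482) = -0.045
d' = z(H) − z(FA) = 1.200 − (-0.045) = 1.245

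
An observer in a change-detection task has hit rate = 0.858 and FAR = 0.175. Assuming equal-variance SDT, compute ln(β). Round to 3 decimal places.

z(H) = z(0.858) = 1.0714
z(FA) = z(0.175) = -0.9346
ln β = −½·[z(H)² − z(FA)²] = −0.5 × (1.1479 − 0.8735) = -0.1372

ln β = -0.137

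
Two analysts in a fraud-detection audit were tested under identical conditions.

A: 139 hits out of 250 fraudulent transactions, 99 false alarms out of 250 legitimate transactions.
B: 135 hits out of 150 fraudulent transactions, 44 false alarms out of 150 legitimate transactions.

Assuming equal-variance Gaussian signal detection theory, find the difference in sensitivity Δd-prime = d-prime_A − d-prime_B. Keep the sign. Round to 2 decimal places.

A: z(0.5560) = 0.141, z(0.3960) = -0.264, d' = 0.405
B: z(0.9000) = 1.282, z(0.2933) = -0.544, d' = 1.826
Δd' = d'_A − d'_B = 0.405 − 1.826 = -1.421
B has the higher sensitivity.

Δd-prime = -1.42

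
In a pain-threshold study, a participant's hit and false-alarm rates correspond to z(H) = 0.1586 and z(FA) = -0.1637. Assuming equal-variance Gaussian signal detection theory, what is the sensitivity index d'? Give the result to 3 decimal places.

d' = z(H) − z(FA) = 0.1586 − (-0.1637) = 0.3223

d' = 0.322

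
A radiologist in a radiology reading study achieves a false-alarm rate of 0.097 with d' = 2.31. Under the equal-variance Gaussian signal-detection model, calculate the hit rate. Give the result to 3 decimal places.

z(false-alarm rate) = z(0.097) = -1.2988
z(H) = z(FA) + d' = -1.2988 + 2.31 = 1.0112
hit rate = Φ(1.0112) = 0.8440

hit rate = 0.844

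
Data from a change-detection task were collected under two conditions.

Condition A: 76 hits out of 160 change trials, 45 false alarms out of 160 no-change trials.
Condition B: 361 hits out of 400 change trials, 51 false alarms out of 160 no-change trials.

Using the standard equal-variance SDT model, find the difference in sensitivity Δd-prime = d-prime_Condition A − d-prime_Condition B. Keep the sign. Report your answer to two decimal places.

Condition A: z(0.4750) = -0.063, z(0.2812) = -0.579, d' = 0.516
Condition B: z(0.9025) = 1.296, z(0.3187) = -0.471, d' = 1.767
Δd' = d'_Condition A − d'_Condition B = 0.516 − 1.767 = -1.251
Condition B has the higher sensitivity.

Δd-prime = -1.25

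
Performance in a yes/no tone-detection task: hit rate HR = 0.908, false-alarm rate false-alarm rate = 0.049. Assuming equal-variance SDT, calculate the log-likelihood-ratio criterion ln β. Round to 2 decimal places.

z(H) = 1.329
z(FA) = -1.655
ln β = −½·[z(H)² − z(FA)²] = −0.5 × (1.766 − 2.739) = 0.4865

ln β = 0.49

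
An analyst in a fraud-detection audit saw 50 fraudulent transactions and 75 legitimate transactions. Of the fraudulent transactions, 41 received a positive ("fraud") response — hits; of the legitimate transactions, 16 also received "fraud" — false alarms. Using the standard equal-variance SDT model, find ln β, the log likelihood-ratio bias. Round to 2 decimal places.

ln β = -0.10

H = 41/50 = 0.8200
FA = 16/75 = 0.2133
z(H) = z(0.8200) = 0.915
z(FA) = z(0.2133) = -0.795
ln β = −½·[z(H)² − z(FA)²] = −0.5 × (0.837 − 0.632) = -0.1025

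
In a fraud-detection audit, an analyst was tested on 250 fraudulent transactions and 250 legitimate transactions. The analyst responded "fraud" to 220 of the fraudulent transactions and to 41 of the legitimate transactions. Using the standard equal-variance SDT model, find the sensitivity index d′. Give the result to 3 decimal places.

d′ = 2.153

H = 220/250 = 0.8800
FA = 41/250 = 0.1640
z(H) = 1.1750
z(FA) = -0.9782
d' = z(H) − z(FA) = 1.1750 − (-0.9782) = 2.1532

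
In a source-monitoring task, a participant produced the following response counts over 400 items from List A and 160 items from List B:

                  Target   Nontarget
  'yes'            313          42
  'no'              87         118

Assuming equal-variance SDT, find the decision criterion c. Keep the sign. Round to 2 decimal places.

c = -0.07

H = 313/400 = 0.7825
FA = 42/160 = 0.2625
z(H) = z(0.7825) = 0.781
z(FA) = z(0.2625) = -0.636
c = −½·[z(H) + z(FA)] = −0.5 × (0.781 + (-0.636)) = -0.0725
c < 0: the participant has a liberal response bias.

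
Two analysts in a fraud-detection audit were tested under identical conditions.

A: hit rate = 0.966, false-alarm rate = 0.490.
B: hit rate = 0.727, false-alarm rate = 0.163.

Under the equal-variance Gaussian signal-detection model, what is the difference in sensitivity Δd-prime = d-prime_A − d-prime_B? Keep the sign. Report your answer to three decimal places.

Δd-prime = 0.264

A: z(0.966) = 1.8250, z(0.490) = -0.0251, d' = 1.8501
B: z(0.727) = 0.6038, z(0.163) = -0.9822, d' = 1.5860
Δd' = d'_A − d'_B = 1.8501 − 1.5860 = 0.2641
A has the higher sensitivity.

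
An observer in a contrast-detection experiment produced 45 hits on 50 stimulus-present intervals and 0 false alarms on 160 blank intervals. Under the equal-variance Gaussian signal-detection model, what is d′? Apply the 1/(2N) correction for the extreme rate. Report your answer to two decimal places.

The false-alarm rate is 0/160 = 0, so apply the 1/(2N) correction: FA → 1/(2·160) = 0.00313.
z(H) = z(0.90000) = 1.282
z(FA) = z(0.00313) = -2.734
d' = 1.282 − (-2.734) = 4.016

d′ = 4.02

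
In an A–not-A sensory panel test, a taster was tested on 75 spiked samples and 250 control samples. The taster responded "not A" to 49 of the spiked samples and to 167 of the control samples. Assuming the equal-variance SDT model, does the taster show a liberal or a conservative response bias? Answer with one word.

z(H) = 0.394, z(FA) = 0.434
c = −½·(z(H) + z(FA)) = -0.414
c < 0 → liberal criterion (biased toward responding “yes”).

liberal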